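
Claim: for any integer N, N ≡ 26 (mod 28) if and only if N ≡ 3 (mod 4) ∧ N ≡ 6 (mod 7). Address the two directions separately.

(⇒) fails and (⇐) fails.

[⇒] This fails: N = 26 gives 26 ≡ 26 (mod 28) but 26 ≡ 2 (mod 4), so the conjunction on the right does not hold.

[⇐] This fails: N = 27 satisfies both congruences on the right (27 ≡ 3 mod 4 and 27 ≡ 6 mod 7) yet 27 ≡ 27 (mod 28), not 26.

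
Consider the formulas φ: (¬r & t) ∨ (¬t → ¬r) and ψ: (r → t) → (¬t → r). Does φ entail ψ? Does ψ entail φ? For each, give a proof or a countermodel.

(⟹) This fails. Under t = F, r = F, the left side is true but the right side is false.

(⟸) This fails. Under t = F, r = T, the left side is false but the right side is true.

Neither direction holds.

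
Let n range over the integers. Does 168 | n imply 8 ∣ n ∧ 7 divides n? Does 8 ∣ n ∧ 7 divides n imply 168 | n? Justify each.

[⇒] If 168 ∣ n, write n = 168q. Since 168 = 21·8, n = 8·(21q), so 8 ∣ n; and since 168 = 24·7, n = 7·(24q), so 7 ∣ n.

[⇐] This fails: take n = 56. Both 8 ∣ 56 and 7 ∣ 56, yet 56 is not a multiple of 168 (since 56 = 0·168 + 56), so 168 ∤ 56.

The forward direction holds; the converse fails.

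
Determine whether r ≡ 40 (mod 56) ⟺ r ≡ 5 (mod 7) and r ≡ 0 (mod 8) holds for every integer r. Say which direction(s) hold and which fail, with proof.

(⇐) If r ≡ 5 (mod 7) and r ≡ 0 (mod 8), then by the Chinese remainder theorem r ≡ 40 (mod 56). This is exactly r ≡ 40 (mod 56).

(⇒) Suppose r ≡ 40 (mod 56); write r = 56j + 40. Since 7 ∣ 56, reducing mod 7 gives r ≡ 40 ≡ 5 (mod 7); since 8 ∣ 56, reducing mod 8 gives r ≡ 40 ≡ 0 (mod 8).

Both directions hold; the statement is true.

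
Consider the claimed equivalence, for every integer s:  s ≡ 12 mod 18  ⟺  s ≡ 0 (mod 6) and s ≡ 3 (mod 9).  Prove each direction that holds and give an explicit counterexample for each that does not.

(⇒) Suppose s ≡ 12 (mod 18); write s = 18j + 12. Since 6 ∣ 18, reducing mod 6 gives s ≡ 12 ≡ 0 (mod 6); since 9 ∣ 18, reducing mod 9 gives s ≡ 12 ≡ 3 (mod 9).

(⇐) Conversely, if s ≡ 0 (mod 6) and s ≡ 3 (mod 9), then by the Chinese remainder theorem s ≡ 12 (mod 18). This is exactly s ≡ 12 (mod 18).

Both directions hold; the statement is true.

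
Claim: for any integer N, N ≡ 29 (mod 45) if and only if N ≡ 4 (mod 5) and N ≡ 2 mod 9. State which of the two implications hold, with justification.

[⇒] Suppose N ≡ 29 (mod 45); write N = 45j + 29. Since 5 ∣ 45, reducing mod 5 gives N ≡ 29 ≡ 4 (mod 5); since 9 ∣ 45, reducing mod 9 gives N ≡ 29 ≡ 2 (mod 9).

[⇐] Conversely, if N ≡ 4 (mod 5) and N ≡ 2 (mod 9), then by the Chinese remainder theorem N ≡ 29 (mod 45). This is exactly N ≡ 29 (mod 45).

Equivalent; both directions hold.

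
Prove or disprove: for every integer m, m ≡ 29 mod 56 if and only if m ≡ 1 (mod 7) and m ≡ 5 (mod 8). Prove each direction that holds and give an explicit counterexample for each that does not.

Both directions hold.

(⇒) Suppose m ≡ 29 (mod 56); write m = 56j + 29. Since 7 ∣ 56, reducing mod 7 gives m ≡ 29 ≡ 1 (mod 7); since 8 ∣ 56, reducing mod 8 gives m ≡ 29 ≡ 5 (mod 8).

(⇐) Conversely, if m ≡ 1 (mod 7) and m ≡ 5 (mod 8), then by the Chinese remainder theorem m ≡ 29 (mod 56). This is exactly m ≡ 29 (mod 56).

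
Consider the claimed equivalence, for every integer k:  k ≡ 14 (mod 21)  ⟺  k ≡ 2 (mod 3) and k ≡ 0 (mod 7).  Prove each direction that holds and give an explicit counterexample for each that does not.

(⟹) Suppose k ≡ 14 (mod 21); write k = 21j + 14. Since 3 ∣ 21, reducing mod 3 gives k ≡ 14 ≡ 2 (mod 3); since 7 ∣ 21, reducing mod 7 gives k ≡ 14 ≡ 0 (mod 7).

(⟸) Conversely, if k ≡ 2 (mod 3) and k ≡ 0 (mod 7), then by the Chinese remainder theorem k ≡ 14 (mod 21). This is exactly k ≡ 14 (mod 21).

Both implications hold.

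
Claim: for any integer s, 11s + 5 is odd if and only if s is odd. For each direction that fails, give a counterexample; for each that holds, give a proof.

[⇒] This fails: s = 4 gives 11s + 5 = 49, which is odd, but 4 is even, not odd.

[⇐] This also fails: s = 5 is odd, but 11s + 5 = 60 is even, not odd.

Both directions fail.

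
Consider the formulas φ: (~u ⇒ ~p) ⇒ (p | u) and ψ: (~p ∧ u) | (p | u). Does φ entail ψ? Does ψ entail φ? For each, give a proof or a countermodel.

[⇒] Assume the antecedent. If u is true, (~p ∧ u) | (p | u) reduces to true regardless of the other variables. If u is false, the antecedent forces (u = F, p = T), and (~p ∧ u) | (p | u) holds there. Either way (~p ∧ u) | (p | u) holds.

[⇐] Assume the antecedent. If u is true, (~u ⇒ ~p) ⇒ (p | u) reduces to true regardless of the other variables. If u is false, the antecedent forces (u = F, p = T), and (~u ⇒ ~p) ⇒ (p | u) holds there. Either way (~u ⇒ ~p) ⇒ (p | u) holds.

Both directions hold; the statement is true.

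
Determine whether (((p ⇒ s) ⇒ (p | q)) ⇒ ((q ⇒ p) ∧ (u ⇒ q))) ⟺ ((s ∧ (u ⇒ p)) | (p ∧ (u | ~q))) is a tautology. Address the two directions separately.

(→) This fails. Under s = F, p = F, u = F, q = F, the left side is true but the right side is false.

(←) This fails. Under s = F, p = T, u = T, q = F, the left side is false but the right side is true.

Neither implication holds.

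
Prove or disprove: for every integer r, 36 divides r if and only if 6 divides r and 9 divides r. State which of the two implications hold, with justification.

The forward direction holds; the converse fails.

Forward direction. If 36 ∣ r, write r = 36q. Since 36 = 6·6, r = 6·(6q), so 6 ∣ r; and since 36 = 4·9, r = 9·(4q), so 9 ∣ r.

Converse. This fails: take r = 18. Both 6 ∣ 18 and 9 ∣ 18, yet 18 is not a multiple of 36 (since 18 = 0·36 + 18), so 36 ∤ 18.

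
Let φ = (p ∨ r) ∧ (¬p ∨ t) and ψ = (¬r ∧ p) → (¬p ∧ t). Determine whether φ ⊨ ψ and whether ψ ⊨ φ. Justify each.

Neither direction holds.

(⟹) This fails. Under r = F, t = T, p = T, the left side is true but the right side is false.

(⟸) This fails. Under r = F, t = F, p = F, the left side is false but the right side is true.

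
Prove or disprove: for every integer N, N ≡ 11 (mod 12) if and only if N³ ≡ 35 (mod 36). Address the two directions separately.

(⟸) The residues r modulo 36 with r³ ≡ 35 (mod 36) are exactly {11, 23, 35}, and each is ≡ 11 (mod 12).

(⟹) Suppose N ≡ 11 (mod 12). Working modulo 36, N ∈ {11, 23, 35}; for each such r, r³ ≡ 35 (mod 36).

Equivalent; both directions hold.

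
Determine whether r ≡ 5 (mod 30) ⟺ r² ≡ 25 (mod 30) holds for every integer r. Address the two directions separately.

Only the forward direction holds.

Forward direction. Suppose r ≡ 5 (mod 30). Write r = 30j + 5. Then (30j + 5)² = 900j² + 300j + 25 = 30(30j² + 10j) + 25, so r² ≡ 25 (mod 30).

Converse. This fails: take r = 25. Then 25² = 625 ≡ 25 (mod 30), yet 25 ≡ 25 (mod 30), not 5.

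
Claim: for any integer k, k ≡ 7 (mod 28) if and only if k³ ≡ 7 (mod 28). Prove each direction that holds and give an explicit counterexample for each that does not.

Equivalent; both directions hold.

Forward direction. Suppose k ≡ 7 (mod 28). Write k = 28j + 7. Then (28j + 7)³ = 21952j³ + 16464j² + 4116j + 343 = 28(784j³ + 588j² + 147j + 12) + 7, so k³ ≡ 7 (mod 28).

Converse. Suppose k³ ≡ 7 (mod 28). The only residue r in {0, …, 27} with r³ ≡ 7 (mod 28) is r = 7, so k ≡ 7 (mod 28).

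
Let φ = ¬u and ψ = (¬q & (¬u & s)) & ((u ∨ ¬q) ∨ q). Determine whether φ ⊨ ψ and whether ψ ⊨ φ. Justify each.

Only the converse holds.

Converse. Assume the antecedent. If u is true, the antecedent cannot hold. If u is false, ¬u reduces to true regardless of the other variables. Either way ¬u holds.

Forward direction. This fails. Under u = F, q = F, s = F, the left side is true but the right side is false.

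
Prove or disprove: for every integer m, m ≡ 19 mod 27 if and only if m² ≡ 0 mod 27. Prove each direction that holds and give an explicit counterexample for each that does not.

Forward direction. This fails: take m = 19. Then 19 ≡ 19 (mod 27), but 19² = 361 ≡ 10 (mod 27), not 0.

Converse. This fails: take m = 0. Then 0² = 0 ≡ 0 (mod 27), yet 0 ≡ 0 (mod 27), not 19.

Neither implication holds.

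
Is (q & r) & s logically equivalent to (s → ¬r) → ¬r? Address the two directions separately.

Not equivalent: only (⇒) holds.

Forward direction. Assume the antecedent. If q is true, the antecedent forces (q = T, s = T, r = T), and (s → ¬r) → ¬r holds there. If q is false, the antecedent cannot hold. Either way (s → ¬r) → ¬r holds.

Converse. This fails. Under q = F, s = F, r = F, the left side is false but the right side is true.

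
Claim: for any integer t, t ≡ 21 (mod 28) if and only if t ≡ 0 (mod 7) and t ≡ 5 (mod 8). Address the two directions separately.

Not equivalent: only (⇐) holds.

Forward direction. This fails: t = 49 gives 49 ≡ 21 (mod 28) but 49 ≡ 1 (mod 8), so the conjunction on the right does not hold.

Converse. If t ≡ 0 (mod 7) and t ≡ 5 (mod 8), then by the Chinese remainder theorem t ≡ 21 (mod 56). Since 21 ≡ 21 (mod 28) and 28 ∣ 56, we get t ≡ 21 (mod 28).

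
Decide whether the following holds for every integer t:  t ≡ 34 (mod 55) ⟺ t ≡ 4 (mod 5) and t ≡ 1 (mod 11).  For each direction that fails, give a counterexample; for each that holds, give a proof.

Both implications hold.

[⇒] Suppose t ≡ 34 (mod 55); write t = 55j + 34. Since 5 ∣ 55, reducing mod 5 gives t ≡ 34 ≡ 4 (mod 5); since 11 ∣ 55, reducing mod 11 gives t ≡ 34 ≡ 1 (mod 11).

[⇐] Conversely, if t ≡ 4 (mod 5) and t ≡ 1 (mod 11), then by the Chinese remainder theorem t ≡ 34 (mod 55). This is exactly t ≡ 34 (mod 55).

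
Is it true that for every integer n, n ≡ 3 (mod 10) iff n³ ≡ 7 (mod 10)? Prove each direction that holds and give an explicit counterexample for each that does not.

Both directions hold.

(⟹) Suppose n ≡ 3 (mod 10). Write n = 10j + 3. Then (10j + 3)³ = 1000j³ + 900j² + 270j + 27 = 10(100j³ + 90j² + 27j + 2) + 7, so n³ ≡ 7 (mod 10).

(⟸) For the converse, argue contrapositively. If n ≢ 3 (mod 10), then n is congruent to one of 0, 1, 2, 4, 5, 6, 7, 8, 9 modulo 10, and these give n³ ≡ 0, 1, 8, 4, 5, 6, 3, 2, 9 respectively — never 7.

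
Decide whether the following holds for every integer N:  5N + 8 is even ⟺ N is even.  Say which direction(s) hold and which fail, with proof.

Both directions hold; the statement is true.

(⟸) Suppose N is even; write N = 2j. Then 5N + 8 = 5·(2j) + 8 = 2·5j + 8, which is even.

(⟹) Suppose 5N + 8 is even. Since 5 is odd, 5N and N have the same parity, so 5N + 8 ≡ N + 8 (mod 2). As 8 is even, 5N + 8 is even exactly when N is even. Thus N is even.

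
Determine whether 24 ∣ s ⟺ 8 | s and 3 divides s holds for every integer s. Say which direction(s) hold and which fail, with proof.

Both implications hold.

(⟸) Suppose 8 ∣ s and 3 ∣ s. Any common multiple of 8 and 3 is a multiple of their lcm; here gcd(8, 3) = 1, so lcm(8, 3) = 8·3 = 24, so 24 ∣ s.

(⟹) If 24 ∣ s, write s = 24q. Since 24 = 3·8, s = 8·(3q), so 8 ∣ s; and since 24 = 8·3, s = 3·(8q), so 3 ∣ s.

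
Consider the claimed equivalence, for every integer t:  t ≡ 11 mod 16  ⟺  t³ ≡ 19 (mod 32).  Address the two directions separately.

Converse. The residues r modulo 32 with r³ ≡ 19 (mod 32) are exactly {11}, and each is ≡ 11 (mod 16).

Forward direction. This fails: take t = 27. Then 27 ≡ 11 (mod 16), but 27³ = 19683 ≡ 3 (mod 32), not 19.

Only the converse holds.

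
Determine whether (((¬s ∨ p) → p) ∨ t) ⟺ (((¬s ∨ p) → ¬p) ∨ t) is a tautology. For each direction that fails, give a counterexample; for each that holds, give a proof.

Neither implication holds.

[⇒] This fails. Under p = T, s = F, t = F, the left side is true but the right side is false.

[⇐] This fails. Under p = F, s = F, t = F, the left side is false but the right side is true.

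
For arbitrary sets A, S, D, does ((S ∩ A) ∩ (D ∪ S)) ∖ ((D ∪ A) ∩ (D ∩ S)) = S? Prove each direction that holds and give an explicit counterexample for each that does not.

The sets are not equal: only the forward inclusion holds.

(⊆) Let x ∈ ((S ∩ A) ∩ (D ∪ S)) ∖ ((D ∪ A) ∩ (D ∩ S)). Then x ∈ A ∩ S and x ∉ D, from which x ∈ S.

(⊇) This inclusion fails. Take A = ∅, S = {1}, D = ∅; then 1 ∈ S but 1 ∉ ((S ∩ A) ∩ (D ∪ S)) ∖ ((D ∪ A) ∩ (D ∩ S)).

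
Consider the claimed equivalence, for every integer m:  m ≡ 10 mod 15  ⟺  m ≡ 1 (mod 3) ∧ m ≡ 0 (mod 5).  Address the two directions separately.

Both implications hold.

[⇒] Suppose m ≡ 10 (mod 15); write m = 15j + 10. Since 3 ∣ 15, reducing mod 3 gives m ≡ 10 ≡ 1 (mod 3); since 5 ∣ 15, reducing mod 5 gives m ≡ 10 ≡ 0 (mod 5).

[⇐] Conversely, if m ≡ 1 (mod 3) and m ≡ 0 (mod 5), then by the Chinese remainder theorem m ≡ 10 (mod 15). This is exactly m ≡ 10 (mod 15).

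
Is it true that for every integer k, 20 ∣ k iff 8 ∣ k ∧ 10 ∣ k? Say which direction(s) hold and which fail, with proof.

[⇒] This fails: take k = 20. Certainly 20 ∣ 20, but 8 ∤ 20.

[⇐] Suppose 8 ∣ k and 10 ∣ k. Any common multiple of 8 and 10 is a multiple of their lcm; here lcm(8, 10) = 8·10/gcd(8, 10) = 80/2 = 40, so 40 ∣ k. Since 20 ∣ 40, it follows that 20 ∣ k.

The forward direction fails; the converse holds.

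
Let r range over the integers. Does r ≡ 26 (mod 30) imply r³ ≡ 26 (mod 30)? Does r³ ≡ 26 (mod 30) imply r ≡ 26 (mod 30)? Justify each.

Both implications hold.

Forward direction. Suppose r ≡ 26 (mod 30). Write r = 30j + 26. Then (30j + 26)³ = 27000j³ + 70200j² + 60840j + 17576 = 30(900j³ + 2340j² + 2028j + 585) + 26, so r³ ≡ 26 (mod 30).

Converse. Suppose r³ ≡ 26 (mod 30). The only residue r in {0, …, 29} with r³ ≡ 26 (mod 30) is r = 26, so r ≡ 26 (mod 30).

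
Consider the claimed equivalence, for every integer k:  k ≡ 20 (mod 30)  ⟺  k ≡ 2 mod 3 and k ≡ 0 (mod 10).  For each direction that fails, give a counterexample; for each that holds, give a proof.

(⇒) Suppose k ≡ 20 (mod 30); write k = 30j + 20. Since 3 ∣ 30, reducing mod 3 gives k ≡ 20 ≡ 2 (mod 3); since 10 ∣ 30, reducing mod 10 gives k ≡ 20 ≡ 0 (mod 10).

(⇐) Conversely, if k ≡ 2 (mod 3) and k ≡ 0 (mod 10), then by the Chinese remainder theorem k ≡ 20 (mod 30). This is exactly k ≡ 20 (mod 30).

Both directions hold; the statement is true.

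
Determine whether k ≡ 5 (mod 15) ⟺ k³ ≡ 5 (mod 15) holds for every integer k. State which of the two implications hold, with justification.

(⇒) Suppose k ≡ 5 (mod 15). Write k = 15j + 5. Then (15j + 5)³ = 3375j³ + 3375j² + 1125j + 125 = 15(225j³ + 225j² + 75j + 8) + 5, so k³ ≡ 5 (mod 15).

(⇐) Conversely, suppose k³ ≡ 5 (mod 15). The only residue r in {0, …, 14} with r³ ≡ 5 (mod 15) is r = 5, so k ≡ 5 (mod 15).

Equivalent; both directions hold.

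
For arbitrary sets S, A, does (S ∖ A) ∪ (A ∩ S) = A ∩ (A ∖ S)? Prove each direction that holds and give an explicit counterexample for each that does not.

Both inclusions fail.

Forward inclusion. This inclusion fails. Take S = {1}, A = ∅; then 1 ∈ (S ∖ A) ∪ (A ∩ S) but 1 ∉ A ∩ (A ∖ S).

Reverse inclusion. This inclusion fails. Take S = ∅, A = {1}; then 1 ∈ A ∩ (A ∖ S) but 1 ∉ (S ∖ A) ∪ (A ∩ S).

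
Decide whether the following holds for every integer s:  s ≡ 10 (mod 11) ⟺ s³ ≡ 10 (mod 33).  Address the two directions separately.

(⇒) fails; (⇐) holds.

(⇒) This fails: take s = 21. Then 21 ≡ 10 (mod 11), but 21³ = 9261 ≡ 21 (mod 33), not 10.

(⇐) Conversely, the residues r modulo 33 with r³ ≡ 10 (mod 33) are exactly {10}, and each is ≡ 10 (mod 11).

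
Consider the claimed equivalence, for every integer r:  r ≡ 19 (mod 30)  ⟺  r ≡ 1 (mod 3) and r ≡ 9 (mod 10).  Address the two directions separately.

[⇐] If r ≡ 1 (mod 3) and r ≡ 9 (mod 10), then by the Chinese remainder theorem r ≡ 19 (mod 30). This is exactly r ≡ 19 (mod 30).

[⇒] Suppose r ≡ 19 (mod 30); write r = 30j + 19. Since 3 ∣ 30, reducing mod 3 gives r ≡ 19 ≡ 1 (mod 3); since 10 ∣ 30, reducing mod 10 gives r ≡ 19 ≡ 9 (mod 10).

Both directions hold; the statement is true.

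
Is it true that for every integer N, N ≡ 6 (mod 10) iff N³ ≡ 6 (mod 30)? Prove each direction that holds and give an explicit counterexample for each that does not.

[⇒] This fails: take N = 16. Then 16 ≡ 6 (mod 10), but 16³ = 4096 ≡ 16 (mod 30), not 6.

[⇐] Conversely, the residues r modulo 30 with r³ ≡ 6 (mod 30) are exactly {6}, and each is ≡ 6 (mod 10).

Only the reverse direction holds.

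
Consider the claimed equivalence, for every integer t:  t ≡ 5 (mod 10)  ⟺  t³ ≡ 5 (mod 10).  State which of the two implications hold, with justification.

The biconditional holds.

(⟸) Suppose t³ ≡ 5 (mod 10). The only residue r in {0, …, 9} with r³ ≡ 5 (mod 10) is r = 5, so t ≡ 5 (mod 10).

(⟹) Suppose t ≡ 5 (mod 10). Write t = 10j + 5. Then (10j + 5)³ = 1000j³ + 1500j² + 750j + 125 = 10(100j³ + 150j² + 75j + 12) + 5, so t³ ≡ 5 (mod 10).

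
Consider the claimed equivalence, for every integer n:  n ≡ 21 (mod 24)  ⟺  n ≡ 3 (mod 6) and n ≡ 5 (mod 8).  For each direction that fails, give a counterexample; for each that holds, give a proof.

[⇒] Suppose n ≡ 21 (mod 24); write n = 24j + 21. Since 6 ∣ 24, reducing mod 6 gives n ≡ 21 ≡ 3 (mod 6); since 8 ∣ 24, reducing mod 8 gives n ≡ 21 ≡ 5 (mod 8).

[⇐] Conversely, if n ≡ 3 (mod 6) and n ≡ 5 (mod 8), then by the Chinese remainder theorem n ≡ 21 (mod 24). This is exactly n ≡ 21 (mod 24).

The biconditional holds.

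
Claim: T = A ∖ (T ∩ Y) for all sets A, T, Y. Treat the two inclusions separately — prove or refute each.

Forward inclusion. This inclusion fails. Take A = ∅, T = {1}, Y = ∅; then 1 ∈ T but 1 ∉ A ∖ (T ∩ Y).

Reverse inclusion. This inclusion fails. Take A = {1}, T = ∅, Y = ∅; then 1 ∈ A ∖ (T ∩ Y) but 1 ∉ T.

(⊆) fails and (⊇) fails.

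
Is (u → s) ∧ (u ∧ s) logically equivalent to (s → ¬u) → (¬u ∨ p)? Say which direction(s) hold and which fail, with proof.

Not equivalent: only (⇒) holds.

Converse. This fails. Under u = F, p = F, s = F, the left side is false but the right side is true.

Forward direction. Assume the antecedent. If u is true, the antecedent forces (u = T, p = F, s = T) or (u = T, p = T, s = T), and (s → ¬u) → (¬u ∨ p) holds there. If u is false, the antecedent cannot hold. Either way (s → ¬u) → (¬u ∨ p) holds.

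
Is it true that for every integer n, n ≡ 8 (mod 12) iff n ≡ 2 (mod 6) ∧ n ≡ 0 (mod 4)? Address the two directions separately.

Forward direction. Suppose n ≡ 8 (mod 12); write n = 12j + 8. Since 6 ∣ 12, reducing mod 6 gives n ≡ 8 ≡ 2 (mod 6); since 4 ∣ 12, reducing mod 4 gives n ≡ 8 ≡ 0 (mod 4).

Converse. If n ≡ 2 (mod 6) and n ≡ 0 (mod 4), then by the Chinese remainder theorem n ≡ 8 (mod 12). This is exactly n ≡ 8 (mod 12).

The biconditional holds.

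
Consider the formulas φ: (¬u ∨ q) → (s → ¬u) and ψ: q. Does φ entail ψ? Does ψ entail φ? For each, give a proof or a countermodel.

Both directions fail.

(⟹) This fails. Under u = F, q = F, s = F, the left side is true but the right side is false.

(⟸) This fails. Under u = T, q = T, s = T, the left side is false but the right side is true.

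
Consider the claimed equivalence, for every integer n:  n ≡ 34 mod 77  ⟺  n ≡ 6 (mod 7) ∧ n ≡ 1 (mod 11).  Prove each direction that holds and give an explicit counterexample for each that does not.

The biconditional holds.

(⇐) If n ≡ 6 (mod 7) and n ≡ 1 (mod 11), then by the Chinese remainder theorem n ≡ 34 (mod 77). This is exactly n ≡ 34 (mod 77).

(⇒) Suppose n ≡ 34 (mod 77); write n = 77j + 34. Since 7 ∣ 77, reducing mod 7 gives n ≡ 34 ≡ 6 (mod 7); since 11 ∣ 77, reducing mod 11 gives n ≡ 34 ≡ 1 (mod 11).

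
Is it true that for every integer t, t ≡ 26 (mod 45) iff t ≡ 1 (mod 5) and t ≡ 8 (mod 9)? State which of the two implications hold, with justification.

(⟸) If t ≡ 1 (mod 5) and t ≡ 8 (mod 9), then by the Chinese remainder theorem t ≡ 26 (mod 45). This is exactly t ≡ 26 (mod 45).

(⟹) Suppose t ≡ 26 (mod 45); write t = 45j + 26. Since 5 ∣ 45, reducing mod 5 gives t ≡ 26 ≡ 1 (mod 5); since 9 ∣ 45, reducing mod 9 gives t ≡ 26 ≡ 8 (mod 9).

Both implications hold.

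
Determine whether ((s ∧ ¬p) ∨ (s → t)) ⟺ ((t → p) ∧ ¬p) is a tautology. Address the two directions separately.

[⇒] This fails. Under p = T, t = F, s = F, the left side is true but the right side is false.

[⇐] Assume the antecedent. If p is true, the antecedent cannot hold. If p is false, (s ∧ ¬p) ∨ (s → t) reduces to true regardless of the other variables. Either way (s ∧ ¬p) ∨ (s → t) holds.

(⇒) fails; (⇐) holds.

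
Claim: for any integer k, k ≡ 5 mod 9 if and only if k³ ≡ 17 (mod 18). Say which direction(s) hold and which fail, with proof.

(⇒) fails and (⇐) fails.

[⇒] This fails: take k = 14. Then 14 ≡ 5 (mod 9), but 14³ = 2744 ≡ 8 (mod 18), not 17.

[⇐] This fails: take k = 11. Then 11³ = 1331 ≡ 17 (mod 18), yet 11 ≡ 2 (mod 9), not 5.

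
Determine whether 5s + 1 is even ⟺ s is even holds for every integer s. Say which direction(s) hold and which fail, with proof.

Neither implication holds.

Forward direction. This fails: s = 5 gives 5s + 1 = 26, which is even, but 5 is odd, not even.

Converse. This also fails: s = 6 is even, but 5s + 1 = 31 is odd, not even.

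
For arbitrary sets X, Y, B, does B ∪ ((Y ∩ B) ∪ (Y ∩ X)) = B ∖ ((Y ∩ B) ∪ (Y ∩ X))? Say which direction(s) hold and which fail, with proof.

(⟸) Let x ∈ B ∖ ((Y ∩ B) ∪ (Y ∩ X)). Then either x ∈ B and x ∉ X, Y; or x ∈ X ∩ B and x ∉ Y. In each case x ∈ B ∪ ((Y ∩ B) ∪ (Y ∩ X)), so B ∖ ((Y ∩ B) ∪ (Y ∩ X)) ⊆ B ∪ ((Y ∩ B) ∪ (Y ∩ X)).

(⟹) This inclusion fails. Take X = {1}, Y = {1}, B = ∅; then 1 ∈ B ∪ ((Y ∩ B) ∪ (Y ∩ X)) but 1 ∉ B ∖ ((Y ∩ B) ∪ (Y ∩ X)).

(⊆) fails; (⊇) holds.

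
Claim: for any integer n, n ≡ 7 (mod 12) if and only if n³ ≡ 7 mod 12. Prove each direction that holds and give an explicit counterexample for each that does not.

(←) Suppose n³ ≡ 7 (mod 12). The only residue r in {0, …, 11} with r³ ≡ 7 (mod 12) is r = 7, so n ≡ 7 (mod 12).

(→) Suppose n ≡ 7 (mod 12). Write n = 12j + 7. Then (12j + 7)³ = 1728j³ + 3024j² + 1764j + 343 = 12(144j³ + 252j² + 147j + 28) + 7, so n³ ≡ 7 (mod 12).

Both implications hold.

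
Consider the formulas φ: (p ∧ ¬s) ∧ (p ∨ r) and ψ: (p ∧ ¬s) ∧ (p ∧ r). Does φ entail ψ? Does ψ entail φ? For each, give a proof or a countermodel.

(→) This fails. Under s = F, r = F, p = T, the left side is true but the right side is false.

(←) Assume the antecedent. If s is true, the antecedent cannot hold. If s is false, the antecedent forces (s = F, r = T, p = T), and (p ∧ ¬s) ∧ (p ∨ r) holds there. Either way (p ∧ ¬s) ∧ (p ∨ r) holds.

(⇒) fails; (⇐) holds.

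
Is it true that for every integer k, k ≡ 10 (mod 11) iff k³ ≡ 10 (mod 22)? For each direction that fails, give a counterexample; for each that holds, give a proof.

The forward direction fails; the converse holds.

(⟹) This fails: take k = 21. Then 21 ≡ 10 (mod 11), but 21³ = 9261 ≡ 21 (mod 22), not 10.

(⟸) Conversely, the residues r modulo 22 with r³ ≡ 10 (mod 22) are exactly {10}, and each is ≡ 10 (mod 11).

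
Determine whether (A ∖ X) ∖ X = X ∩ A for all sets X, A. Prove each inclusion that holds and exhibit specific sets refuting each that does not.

Forward inclusion. This inclusion fails. Take X = ∅, A = {1}; then 1 ∈ (A ∖ X) ∖ X but 1 ∉ X ∩ A.

Reverse inclusion. This inclusion fails. Take X = {1}, A = {1}; then 1 ∈ X ∩ A but 1 ∉ (A ∖ X) ∖ X.

(⊆) fails and (⊇) fails.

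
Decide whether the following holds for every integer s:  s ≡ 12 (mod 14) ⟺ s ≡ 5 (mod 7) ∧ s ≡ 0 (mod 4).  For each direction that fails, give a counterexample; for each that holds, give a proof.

(⇒) This fails: s = 26 gives 26 ≡ 12 (mod 14) but 26 ≡ 2 (mod 4), so the conjunction on the right does not hold.

(⇐) Conversely, if s ≡ 5 (mod 7) and s ≡ 0 (mod 4), then by the Chinese remainder theorem s ≡ 12 (mod 28). Since 12 ≡ 12 (mod 14) and 14 ∣ 28, we get s ≡ 12 (mod 14).

Only the converse holds.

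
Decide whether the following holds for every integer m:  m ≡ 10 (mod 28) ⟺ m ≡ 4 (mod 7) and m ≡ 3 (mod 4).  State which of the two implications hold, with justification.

Neither implication holds.

(→) This fails: m = 10 gives 10 ≡ 10 (mod 28) but 10 ≡ 3 (mod 7), so the conjunction on the right does not hold.

(←) This fails: m = 11 satisfies both congruences on the right (11 ≡ 4 mod 7 and 11 ≡ 3 mod 4) yet 11 ≡ 11 (mod 28), not 10.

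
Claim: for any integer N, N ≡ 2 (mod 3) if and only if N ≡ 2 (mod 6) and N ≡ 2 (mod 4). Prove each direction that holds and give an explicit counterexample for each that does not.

(⟹) This fails: N = 8 gives 8 ≡ 2 (mod 3) but 8 ≡ 0 (mod 4), so the conjunction on the right does not hold.

(⟸) Conversely, if N ≡ 2 (mod 6) and N ≡ 2 (mod 4), then by the Chinese remainder theorem N ≡ 2 (mod 12). Since 2 ≡ 2 (mod 3) and 3 ∣ 12, we get N ≡ 2 (mod 3).

(⇒) fails; (⇐) holds.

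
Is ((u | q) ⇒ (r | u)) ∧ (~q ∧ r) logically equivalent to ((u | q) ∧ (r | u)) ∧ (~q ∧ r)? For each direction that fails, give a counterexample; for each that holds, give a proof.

Not equivalent: only (⇐) holds.

(⟹) This fails. Under r = T, q = F, u = F, the left side is true but the right side is false.

(⟸) Assume the antecedent. If r is true, the antecedent forces (r = T, q = F, u = T), and ((u | q) ⇒ (r | u)) ∧ (~q ∧ r) holds there. If r is false, the antecedent cannot hold. Either way ((u | q) ⇒ (r | u)) ∧ (~q ∧ r) holds.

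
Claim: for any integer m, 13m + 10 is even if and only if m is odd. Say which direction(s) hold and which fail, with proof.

Both directions fail.

(→) This fails: m = 4 gives 13m + 10 = 62, which is even, but 4 is even, not odd.

(←) This also fails: m = 7 is odd, but 13m + 10 = 101 is odd, not even.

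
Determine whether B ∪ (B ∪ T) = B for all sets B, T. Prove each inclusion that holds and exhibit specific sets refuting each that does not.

(⟹) This inclusion fails. Take B = ∅, T = {1}; then 1 ∈ B ∪ (B ∪ T) but 1 ∉ B.

(⟸) Let x ∈ B. Then either x ∈ B and x ∉ T; or x ∈ B ∩ T. In each case x ∈ B ∪ (B ∪ T), so B ⊆ B ∪ (B ∪ T).

(⊆) fails; (⊇) holds.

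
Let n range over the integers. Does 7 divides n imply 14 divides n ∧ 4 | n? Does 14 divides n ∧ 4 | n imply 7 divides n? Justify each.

(⇒) fails; (⇐) holds.

Forward direction. This fails: take n = 7. Certainly 7 ∣ 7, but 14 ∤ 7.

Converse. Suppose 14 ∣ n and 4 ∣ n. Any common multiple of 14 and 4 is a multiple of their lcm; here lcm(14, 4) = 14·4/gcd(14, 4) = 56/2 = 28, so 28 ∣ n. Since 7 ∣ 28, it follows that 7 ∣ n.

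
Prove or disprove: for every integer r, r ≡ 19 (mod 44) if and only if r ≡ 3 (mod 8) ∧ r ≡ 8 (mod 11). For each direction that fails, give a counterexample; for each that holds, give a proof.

[⇒] This fails: r = 63 gives 63 ≡ 19 (mod 44) but 63 ≡ 7 (mod 8), so the conjunction on the right does not hold.

[⇐] Conversely, if r ≡ 3 (mod 8) and r ≡ 8 (mod 11), then by the Chinese remainder theorem r ≡ 19 (mod 88). Since 19 ≡ 19 (mod 44) and 44 ∣ 88, we get r ≡ 19 (mod 44).

Only the reverse direction holds.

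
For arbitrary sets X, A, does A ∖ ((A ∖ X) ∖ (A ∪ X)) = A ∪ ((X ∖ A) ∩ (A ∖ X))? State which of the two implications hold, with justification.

The two sets are equal.

Forward inclusion. Let x ∈ A ∖ ((A ∖ X) ∖ (A ∪ X)). Then either x ∈ A and x ∉ X; or x ∈ X ∩ A. In each case x ∈ A ∪ ((X ∖ A) ∩ (A ∖ X)), so A ∖ ((A ∖ X) ∖ (A ∪ X)) ⊆ A ∪ ((X ∖ A) ∩ (A ∖ X)).

Reverse inclusion. Let x ∈ A ∪ ((X ∖ A) ∩ (A ∖ X)). Then either x ∈ A and x ∉ X; or x ∈ X ∩ A. In each case x ∈ A ∖ ((A ∖ X) ∖ (A ∪ X)), so A ∪ ((X ∖ A) ∩ (A ∖ X)) ⊆ A ∖ ((A ∖ X) ∖ (A ∪ X)).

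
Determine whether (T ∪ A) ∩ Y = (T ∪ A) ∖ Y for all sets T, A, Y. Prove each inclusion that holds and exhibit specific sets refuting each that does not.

Both inclusions fail.

Forward inclusion. This inclusion fails. Take T = {1}, A = ∅, Y = {1}; then 1 ∈ (T ∪ A) ∩ Y but 1 ∉ (T ∪ A) ∖ Y.

Reverse inclusion. This inclusion fails. Take T = {1}, A = ∅, Y = ∅; then 1 ∈ (T ∪ A) ∖ Y but 1 ∉ (T ∪ A) ∩ Y.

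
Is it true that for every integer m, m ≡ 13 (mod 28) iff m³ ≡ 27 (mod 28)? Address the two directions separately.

(→) This fails: take m = 13. Then 13 ≡ 13 (mod 28), but 13³ = 2197 ≡ 13 (mod 28), not 27.

(←) This fails: take m = 3. Then 3³ = 27 ≡ 27 (mod 28), yet 3 ≡ 3 (mod 28), not 13.

Both directions fail.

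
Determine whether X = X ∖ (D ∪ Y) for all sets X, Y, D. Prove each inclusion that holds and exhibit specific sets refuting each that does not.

Only the reverse inclusion holds.

(⊆) This inclusion fails. Take X = {1}, Y = {1}, D = ∅; then 1 ∈ X but 1 ∉ X ∖ (D ∪ Y).

(⊇) Let x ∈ X ∖ (D ∪ Y). Then x ∈ X and x ∉ Y, D, from which x ∈ X.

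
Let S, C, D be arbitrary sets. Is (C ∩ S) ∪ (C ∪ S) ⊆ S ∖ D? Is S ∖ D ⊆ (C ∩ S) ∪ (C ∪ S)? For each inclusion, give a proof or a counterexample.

Forward inclusion. This inclusion fails. Take S = ∅, C = {1}, D = ∅; then 1 ∈ (C ∩ S) ∪ (C ∪ S) but 1 ∉ S ∖ D.

Reverse inclusion. Let x ∈ S ∖ D. Then either x ∈ S and x ∉ C, D; or x ∈ S ∩ C and x ∉ D. In each case x ∈ (C ∩ S) ∪ (C ∪ S), so S ∖ D ⊆ (C ∩ S) ∪ (C ∪ S).

(⊆) fails; (⊇) holds.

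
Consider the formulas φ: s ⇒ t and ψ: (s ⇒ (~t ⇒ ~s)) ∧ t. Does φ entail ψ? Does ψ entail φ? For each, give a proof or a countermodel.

Only the converse holds.

(⟹) This fails. Under t = F, s = F, the left side is true but the right side is false.

(⟸) Assume the antecedent. If t is true, s ⇒ t reduces to true regardless of the other variables. If t is false, the antecedent cannot hold. Either way s ⇒ t holds.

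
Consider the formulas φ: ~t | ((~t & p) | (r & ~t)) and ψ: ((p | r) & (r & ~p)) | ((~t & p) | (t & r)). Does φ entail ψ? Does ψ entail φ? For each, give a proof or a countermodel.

(⟹) This fails. Under t = F, p = F, r = F, the left side is true but the right side is false.

(⟸) This fails. Under t = T, p = F, r = T, the left side is false but the right side is true.

Both directions fail.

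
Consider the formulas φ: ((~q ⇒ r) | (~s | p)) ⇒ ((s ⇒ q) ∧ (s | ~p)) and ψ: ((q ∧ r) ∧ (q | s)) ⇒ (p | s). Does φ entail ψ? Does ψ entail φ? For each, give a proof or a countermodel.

(⟹) This fails. Under q = T, r = T, s = F, p = F, the left side is true but the right side is false.

(⟸) This fails. Under q = F, r = T, s = T, p = F, the left side is false but the right side is true.

Neither implication holds.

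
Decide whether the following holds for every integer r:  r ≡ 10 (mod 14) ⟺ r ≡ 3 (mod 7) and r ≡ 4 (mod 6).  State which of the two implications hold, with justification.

(⇒) fails; (⇐) holds.

(⟹) This fails: r = 24 gives 24 ≡ 10 (mod 14) but 24 ≡ 0 (mod 6), so the conjunction on the right does not hold.

(⟸) Conversely, if r ≡ 3 (mod 7) and r ≡ 4 (mod 6), then by the Chinese remainder theorem r ≡ 10 (mod 42). Since 10 ≡ 10 (mod 14) and 14 ∣ 42, we get r ≡ 10 (mod 14).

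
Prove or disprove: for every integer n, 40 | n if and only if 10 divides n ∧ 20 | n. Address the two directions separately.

Forward direction. If 40 ∣ n, write n = 40q. Since 40 = 4·10, n = 10·(4q), so 10 ∣ n; and since 40 = 2·20, n = 20·(2q), so 20 ∣ n.

Converse. This fails: take n = 20. Both 10 ∣ 20 and 20 ∣ 20, yet 20 is not a multiple of 40 (since 20 = 0·40 + 20), so 40 ∤ 20.

The forward direction holds; the converse fails.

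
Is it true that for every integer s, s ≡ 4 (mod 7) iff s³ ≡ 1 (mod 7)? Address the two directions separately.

(→) Suppose s ≡ 4 (mod 7). Write s = 7j + 4. Then (7j + 4)³ = 343j³ + 588j² + 336j + 64 = 7(49j³ + 84j² + 48j + 9) + 1, so s³ ≡ 1 (mod 7).

(←) This fails: take s = 1. Then 1³ = 1 ≡ 1 (mod 7), yet 1 ≡ 1 (mod 7), not 4.

(⇒) holds; (⇐) fails.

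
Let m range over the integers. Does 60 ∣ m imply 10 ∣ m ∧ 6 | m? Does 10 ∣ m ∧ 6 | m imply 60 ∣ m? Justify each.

Only the forward direction holds.

[⇐] This fails: take m = 30. Both 10 ∣ 30 and 6 ∣ 30, yet 30 is not a multiple of 60 (since 30 = 0·60 + 30), so 60 ∤ 30.

[⇒] If 60 ∣ m, write m = 60q. Since 60 = 6·10, m = 10·(6q), so 10 ∣ m; and since 60 = 10·6, m = 6·(10q), so 6 ∣ m.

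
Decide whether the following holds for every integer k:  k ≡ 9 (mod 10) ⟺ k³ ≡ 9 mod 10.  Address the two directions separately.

Both implications hold.

[⇐] For the converse, argue contrapositively. If k ≢ 9 (mod 10), then k is congruent to one of 0, 1, 2, 3, 4, 5, 6, 7, 8 modulo 10, and these give k³ ≡ 0, 1, 8, 7, 4, 5, 6, 3, 2 respectively — never 9.

[⇒] Suppose k ≡ 9 (mod 10). Write k = 10j + 9. Then (10j + 9)³ = 1000j³ + 2700j² + 2430j + 729 = 10(100j³ + 270j² + 243j + 72) + 9, so k³ ≡ 9 (mod 10).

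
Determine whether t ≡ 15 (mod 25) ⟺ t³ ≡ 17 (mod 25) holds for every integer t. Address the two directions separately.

Forward direction. This fails: take t = 15. Then 15 ≡ 15 (mod 25), but 15³ = 3375 ≡ 0 (mod 25), not 17.

Converse. This fails: take t = 23. Then 23³ = 12167 ≡ 17 (mod 25), yet 23 ≡ 23 (mod 25), not 15.

Neither implication holds.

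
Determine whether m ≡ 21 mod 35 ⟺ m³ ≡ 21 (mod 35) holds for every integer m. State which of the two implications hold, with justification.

Both implications hold.

[⇒] Suppose m ≡ 21 mod 35. Write m = 35j + 21. Then (35j + 21)³ = 42875j³ + 77175j² + 46305j + 9261 = 35(1225j³ + 2205j² + 1323j + 264) + 21, so m³ ≡ 21 (mod 35).

[⇐] Conversely, suppose m³ ≡ 21 (mod 35). The only residue r in {0, …, 34} with r³ ≡ 21 (mod 35) is r = 21, so m ≡ 21 (mod 35).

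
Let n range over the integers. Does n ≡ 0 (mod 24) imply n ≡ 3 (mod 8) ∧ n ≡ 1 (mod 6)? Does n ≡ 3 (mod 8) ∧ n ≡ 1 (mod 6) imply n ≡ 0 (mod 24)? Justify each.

(⇒) fails and (⇐) fails.

(→) This fails: n = 0 gives 0 ≡ 0 (mod 24) but 0 ≡ 0 (mod 8), so the conjunction on the right does not hold.

(←) This fails: n = 19 satisfies both congruences on the right (19 ≡ 3 mod 8 and 19 ≡ 1 mod 6) yet 19 ≡ 19 (mod 24), not 0.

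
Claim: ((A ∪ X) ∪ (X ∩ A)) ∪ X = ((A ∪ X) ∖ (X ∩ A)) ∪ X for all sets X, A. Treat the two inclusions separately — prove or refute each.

Both inclusions hold; the sets are equal.

(⊆) Let x ∈ ((A ∪ X) ∪ (X ∩ A)) ∪ X. Then either x ∈ X and x ∉ A; or x ∈ A and x ∉ X; or x ∈ X ∩ A. In each case x ∈ ((A ∪ X) ∖ (X ∩ A)) ∪ X, so ((A ∪ X) ∪ (X ∩ A)) ∪ X ⊆ ((A ∪ X) ∖ (X ∩ A)) ∪ X.

(⊇) Let x ∈ ((A ∪ X) ∖ (X ∩ A)) ∪ X. Then either x ∈ X and x ∉ A; or x ∈ A and x ∉ X; or x ∈ X ∩ A. In each case x ∈ ((A ∪ X) ∪ (X ∩ A)) ∪ X, so ((A ∪ X) ∖ (X ∩ A)) ∪ X ⊆ ((A ∪ X) ∪ (X ∩ A)) ∪ X.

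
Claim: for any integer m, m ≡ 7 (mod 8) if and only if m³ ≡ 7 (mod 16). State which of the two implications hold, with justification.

(→) This fails: take m = 15. Then 15 ≡ 7 (mod 8), but 15³ = 3375 ≡ 15 (mod 16), not 7.

(←) Conversely, the residues r modulo 16 with r³ ≡ 7 (mod 16) are exactly {7}, and each is ≡ 7 (mod 8).

Not equivalent: only (⇐) holds.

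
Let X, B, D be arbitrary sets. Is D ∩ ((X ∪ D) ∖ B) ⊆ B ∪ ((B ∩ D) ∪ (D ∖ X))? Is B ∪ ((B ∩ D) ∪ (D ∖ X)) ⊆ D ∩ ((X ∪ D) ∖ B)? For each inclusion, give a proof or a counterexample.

Both inclusions fail.

(⟹) This inclusion fails. Take X = {1}, B = ∅, D = {1}; then 1 ∈ D ∩ ((X ∪ D) ∖ B) but 1 ∉ B ∪ ((B ∩ D) ∪ (D ∖ X)).

(⟸) This inclusion fails. Take X = ∅, B = {1}, D = ∅; then 1 ∈ B ∪ ((B ∩ D) ∪ (D ∖ X)) but 1 ∉ D ∩ ((X ∪ D) ∖ B).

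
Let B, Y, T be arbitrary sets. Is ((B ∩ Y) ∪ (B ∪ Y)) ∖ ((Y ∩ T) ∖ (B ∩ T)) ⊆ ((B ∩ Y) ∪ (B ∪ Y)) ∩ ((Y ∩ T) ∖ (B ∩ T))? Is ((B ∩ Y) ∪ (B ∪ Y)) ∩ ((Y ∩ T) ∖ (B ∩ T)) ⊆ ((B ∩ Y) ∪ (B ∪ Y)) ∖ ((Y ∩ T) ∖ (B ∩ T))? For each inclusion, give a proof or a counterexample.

(⟹) This inclusion fails. Take B = {1}, Y = ∅, T = ∅; then 1 ∈ ((B ∩ Y) ∪ (B ∪ Y)) ∖ ((Y ∩ T) ∖ (B ∩ T)) but 1 ∉ ((B ∩ Y) ∪ (B ∪ Y)) ∩ ((Y ∩ T) ∖ (B ∩ T)).

(⟸) This inclusion fails. Take B = ∅, Y = {1}, T = {1}; then 1 ∈ ((B ∩ Y) ∪ (B ∪ Y)) ∩ ((Y ∩ T) ∖ (B ∩ T)) but 1 ∉ ((B ∩ Y) ∪ (B ∪ Y)) ∖ ((Y ∩ T) ∖ (B ∩ T)).

Neither inclusion holds.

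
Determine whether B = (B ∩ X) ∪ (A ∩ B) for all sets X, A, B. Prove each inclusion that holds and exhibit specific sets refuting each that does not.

(⊆) fails; (⊇) holds.

(⊆) This inclusion fails. Take X = ∅, A = ∅, B = {1}; then 1 ∈ B but 1 ∉ (B ∩ X) ∪ (A ∩ B).

(⊇) Let x ∈ (B ∩ X) ∪ (A ∩ B). Then either x ∈ X ∩ B and x ∉ A; or x ∈ A ∩ B and x ∉ X; or x ∈ X ∩ A ∩ B. In each case x ∈ B, so (B ∩ X) ∪ (A ∩ B) ⊆ B.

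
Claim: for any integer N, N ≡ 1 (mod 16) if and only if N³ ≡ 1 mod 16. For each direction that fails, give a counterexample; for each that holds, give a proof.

Converse. Suppose N³ ≡ 1 (mod 16). The only residue r in {0, …, 15} with r³ ≡ 1 (mod 16) is r = 1, so N ≡ 1 (mod 16).

Forward direction. Suppose N ≡ 1 (mod 16). Write N = 16j + 1. Then (16j + 1)³ = 4096j³ + 768j² + 48j + 1 = 16(256j³ + 48j² + 3j) + 1, so N³ ≡ 1 (mod 16).

Equivalent; both directions hold.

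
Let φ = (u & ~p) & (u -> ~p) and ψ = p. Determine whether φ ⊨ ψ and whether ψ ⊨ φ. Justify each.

(⟹) This fails. Under p = F, u = T, the left side is true but the right side is false.

(⟸) This fails. Under p = T, u = F, the left side is false but the right side is true.

Neither implication holds.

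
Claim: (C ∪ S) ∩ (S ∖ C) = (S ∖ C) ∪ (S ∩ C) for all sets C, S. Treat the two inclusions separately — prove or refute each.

(⟹) Let x ∈ (C ∪ S) ∩ (S ∖ C). Then x ∈ S and x ∉ C, from which x ∈ (S ∖ C) ∪ (S ∩ C).

(⟸) This inclusion fails. Take C = {1}, S = {1}; then 1 ∈ (S ∖ C) ∪ (S ∩ C) but 1 ∉ (C ∪ S) ∩ (S ∖ C).

The sets are not equal: only the forward inclusion holds.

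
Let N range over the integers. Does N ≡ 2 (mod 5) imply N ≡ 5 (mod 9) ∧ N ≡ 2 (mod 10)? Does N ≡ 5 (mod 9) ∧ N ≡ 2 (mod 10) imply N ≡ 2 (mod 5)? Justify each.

(⇒) fails; (⇐) holds.

(⟹) This fails: N = 2 gives 2 ≡ 2 (mod 5) but 2 ≡ 2 (mod 9), so the conjunction on the right does not hold.

(⟸) Conversely, if N ≡ 5 (mod 9) and N ≡ 2 (mod 10), then by the Chinese remainder theorem N ≡ 32 (mod 90). Since 32 ≡ 2 (mod 5) and 5 ∣ 90, we get N ≡ 2 (mod 5).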